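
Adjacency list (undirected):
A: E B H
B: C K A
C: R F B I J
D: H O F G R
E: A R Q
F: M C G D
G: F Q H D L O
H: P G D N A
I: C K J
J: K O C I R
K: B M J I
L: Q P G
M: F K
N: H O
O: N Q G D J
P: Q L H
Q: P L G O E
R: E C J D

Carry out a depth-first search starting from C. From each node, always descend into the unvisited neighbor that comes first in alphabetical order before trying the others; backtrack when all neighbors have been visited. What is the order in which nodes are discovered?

Visit C
C → B
B → A
A → E
E → Q
Q → G
G → D
D → F
F → M
M → K
K → I
I → J
J → O
O → N
N → H
H → P
P → L
J → R

C → B → A → E → Q → G → D → F → M → K → I → J → O → N → H → P → L → R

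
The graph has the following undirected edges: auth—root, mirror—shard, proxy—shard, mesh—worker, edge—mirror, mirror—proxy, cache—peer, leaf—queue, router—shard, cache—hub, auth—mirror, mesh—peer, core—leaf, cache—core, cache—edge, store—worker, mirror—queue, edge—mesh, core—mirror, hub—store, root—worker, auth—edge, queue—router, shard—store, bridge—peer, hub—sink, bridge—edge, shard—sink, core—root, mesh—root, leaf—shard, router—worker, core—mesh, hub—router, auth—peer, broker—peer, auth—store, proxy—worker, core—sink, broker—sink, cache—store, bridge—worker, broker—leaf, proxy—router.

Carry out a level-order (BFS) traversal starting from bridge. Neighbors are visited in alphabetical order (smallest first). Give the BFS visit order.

bridge -> edge -> peer -> worker -> auth -> cache -> mesh -> mirror -> broker -> proxy -> root -> router -> store -> core -> hub -> queue -> shard -> leaf -> sink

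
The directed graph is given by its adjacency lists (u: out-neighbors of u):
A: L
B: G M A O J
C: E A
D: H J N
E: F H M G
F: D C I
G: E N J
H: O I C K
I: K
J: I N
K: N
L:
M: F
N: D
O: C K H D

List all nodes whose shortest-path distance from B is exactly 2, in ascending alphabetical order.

Level 0: B
Level 1: A, G, J, M, O
Level 2: C, D, E, F, H, I, K, L, N

C, D, E, F, H, I, K, L, N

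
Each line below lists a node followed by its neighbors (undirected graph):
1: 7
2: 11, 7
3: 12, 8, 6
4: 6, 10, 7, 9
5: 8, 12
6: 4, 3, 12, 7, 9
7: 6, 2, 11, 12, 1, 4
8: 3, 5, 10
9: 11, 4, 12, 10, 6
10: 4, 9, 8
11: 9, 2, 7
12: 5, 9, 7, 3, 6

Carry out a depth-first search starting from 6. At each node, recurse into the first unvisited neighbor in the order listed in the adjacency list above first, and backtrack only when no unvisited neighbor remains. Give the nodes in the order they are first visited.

Visit 6
6 → 4
4 → 10
10 → 9
9 → 11
11 → 2
2 → 7
7 → 12
12 → 5
5 → 8
8 → 3
7 → 1

6, 4, 10, 9, 11, 2, 7, 12, 5, 8, 3, 1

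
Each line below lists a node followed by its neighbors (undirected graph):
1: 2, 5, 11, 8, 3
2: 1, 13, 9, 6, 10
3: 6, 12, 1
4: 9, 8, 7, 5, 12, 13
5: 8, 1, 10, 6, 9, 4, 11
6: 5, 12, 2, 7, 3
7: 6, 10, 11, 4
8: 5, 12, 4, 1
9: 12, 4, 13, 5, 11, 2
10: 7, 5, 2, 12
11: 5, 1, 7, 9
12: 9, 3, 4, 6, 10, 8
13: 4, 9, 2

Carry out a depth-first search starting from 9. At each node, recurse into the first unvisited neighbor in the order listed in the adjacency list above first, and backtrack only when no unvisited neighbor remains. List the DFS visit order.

Visit 9
9 → 12
12 → 3
3 → 6
6 → 5
5 → 8
8 → 4
4 → 7
7 → 10
10 → 2
2 → 1
1 → 11
2 → 13

9, 12, 3, 6, 5, 8, 4, 7, 10, 2, 1, 11, 13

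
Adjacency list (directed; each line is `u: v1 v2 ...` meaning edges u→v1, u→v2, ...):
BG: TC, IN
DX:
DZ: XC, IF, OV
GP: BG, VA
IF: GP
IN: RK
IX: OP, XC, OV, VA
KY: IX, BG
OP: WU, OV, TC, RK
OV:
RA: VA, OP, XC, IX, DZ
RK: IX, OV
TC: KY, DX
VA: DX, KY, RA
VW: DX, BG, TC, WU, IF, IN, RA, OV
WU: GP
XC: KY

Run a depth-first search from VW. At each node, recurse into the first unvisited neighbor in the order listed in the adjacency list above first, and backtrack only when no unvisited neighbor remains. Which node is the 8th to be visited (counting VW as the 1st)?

Visit VW
VW → DX
VW → BG
BG → TC
TC → KY
KY → IX
IX → OP
OP → WU
WU → GP
GP → VA
VA → RA
RA → XC
RA → DZ
DZ → IF
DZ → OV
OP → RK
BG → IN

Visit order: VW, DX, BG, TC, KY, IX, OP, WU, GP, VA, RA, XC, DZ, IF, OV, RK, IN

WU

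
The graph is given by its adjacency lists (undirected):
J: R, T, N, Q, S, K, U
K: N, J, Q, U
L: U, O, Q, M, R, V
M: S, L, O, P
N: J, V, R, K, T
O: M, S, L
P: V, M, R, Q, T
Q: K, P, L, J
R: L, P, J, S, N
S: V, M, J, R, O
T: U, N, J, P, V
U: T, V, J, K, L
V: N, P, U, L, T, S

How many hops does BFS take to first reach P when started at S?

2

Level 0: S
Level 1: J, M, O, R, V
Level 2: K, L, N, P, Q, T, U
P first appears at level 2.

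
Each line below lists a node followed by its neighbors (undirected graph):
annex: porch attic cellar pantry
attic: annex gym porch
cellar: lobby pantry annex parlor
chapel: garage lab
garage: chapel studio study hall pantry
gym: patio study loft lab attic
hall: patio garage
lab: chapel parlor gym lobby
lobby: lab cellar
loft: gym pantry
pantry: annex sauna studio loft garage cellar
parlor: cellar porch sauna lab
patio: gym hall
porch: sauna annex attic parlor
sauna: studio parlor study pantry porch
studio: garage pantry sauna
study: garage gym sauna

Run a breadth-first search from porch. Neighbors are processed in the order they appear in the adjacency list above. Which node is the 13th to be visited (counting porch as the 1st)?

loft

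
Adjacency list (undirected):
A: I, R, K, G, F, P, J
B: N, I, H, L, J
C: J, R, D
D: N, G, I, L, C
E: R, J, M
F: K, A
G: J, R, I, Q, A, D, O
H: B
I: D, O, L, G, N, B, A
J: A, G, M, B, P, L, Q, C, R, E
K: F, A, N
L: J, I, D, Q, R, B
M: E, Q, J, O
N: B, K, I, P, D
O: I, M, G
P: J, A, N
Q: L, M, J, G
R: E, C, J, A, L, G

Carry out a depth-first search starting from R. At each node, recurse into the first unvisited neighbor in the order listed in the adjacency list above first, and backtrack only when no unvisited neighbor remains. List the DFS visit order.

R E J A I D N B H L Q M O G K F P C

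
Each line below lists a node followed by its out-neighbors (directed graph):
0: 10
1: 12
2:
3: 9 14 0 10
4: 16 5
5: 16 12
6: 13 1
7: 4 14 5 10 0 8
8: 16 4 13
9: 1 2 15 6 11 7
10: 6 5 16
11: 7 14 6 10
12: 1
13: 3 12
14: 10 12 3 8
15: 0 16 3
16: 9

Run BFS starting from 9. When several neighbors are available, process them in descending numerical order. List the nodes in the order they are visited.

9, 15, 11, 7, 6, 2, 1, 16, 3, 0, 14, 10, 8, 5, 4, 13, 12

Visit 9; enqueue 15, 11, 7, 6, 2, 1 → queue [15, 11, 7, 6, 2, 1]
Visit 15; enqueue 16, 3, 0 → queue [11, 7, 6, 2, 1, 16, 3, 0]
Visit 11; enqueue 14, 10 → queue [7, 6, 2, 1, 16, 3, 0, 14, 10]
Visit 7; enqueue 8, 5, 4 → queue [6, 2, 1, 16, 3, 0, 14, 10, 8, 5, 4]
Visit 6; enqueue 13 → queue [2, 1, 16, 3, 0, 14, 10, 8, 5, 4, 13]
Visit 2 → queue [1, 16, 3, 0, 14, 10, 8, 5, 4, 13]
Visit 1; enqueue 12 → queue [16, 3, 0, 14, 10, 8, 5, 4, 13, 12]
Visit 16 → queue [3, 0, 14, 10, 8, 5, 4, 13, 12]
Visit 3 → queue [0, 14, 10, 8, 5, 4, 13, 12]
Visit 0 → queue [14, 10, 8, 5, 4, 13, 12]
Visit 14 → queue [10, 8, 5, 4, 13, 12]
Visit 10 → queue [8, 5, 4, 13, 12]
Visit 8 → queue [5, 4, 13, 12]
Visit 5 → queue [4, 13, 12]
Visit 4 → queue [13, 12]
Visit 13 → queue [12]
Visit 12 → queue []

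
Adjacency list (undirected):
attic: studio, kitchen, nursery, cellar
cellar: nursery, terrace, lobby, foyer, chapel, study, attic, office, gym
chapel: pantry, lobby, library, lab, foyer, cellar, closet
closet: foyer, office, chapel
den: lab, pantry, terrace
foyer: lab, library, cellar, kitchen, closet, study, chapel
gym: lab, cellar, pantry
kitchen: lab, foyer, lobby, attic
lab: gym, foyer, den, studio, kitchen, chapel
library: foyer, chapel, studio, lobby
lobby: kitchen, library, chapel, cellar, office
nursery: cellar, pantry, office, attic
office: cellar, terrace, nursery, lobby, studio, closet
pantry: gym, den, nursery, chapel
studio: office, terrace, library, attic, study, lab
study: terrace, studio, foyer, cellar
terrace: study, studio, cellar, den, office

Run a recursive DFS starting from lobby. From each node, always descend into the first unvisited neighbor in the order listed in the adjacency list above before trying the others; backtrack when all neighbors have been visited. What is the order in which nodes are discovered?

lobby -> kitchen -> lab -> gym -> cellar -> nursery -> pantry -> den -> terrace -> study -> studio -> office -> closet -> foyer -> library -> chapel -> attic

Visit lobby
lobby → kitchen
kitchen → lab
lab → gym
gym → cellar
cellar → nursery
nursery → pantry
pantry → den
den → terrace
terrace → study
study → studio
studio → office
office → closet
closet → foyer
foyer → library
library → chapel
studio → attic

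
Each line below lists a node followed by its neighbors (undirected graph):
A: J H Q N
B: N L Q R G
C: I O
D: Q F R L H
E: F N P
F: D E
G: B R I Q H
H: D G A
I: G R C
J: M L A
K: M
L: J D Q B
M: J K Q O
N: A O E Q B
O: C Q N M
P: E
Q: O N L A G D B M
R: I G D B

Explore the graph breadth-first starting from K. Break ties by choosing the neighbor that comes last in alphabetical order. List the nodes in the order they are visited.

K -> M -> Q -> O -> J -> N -> L -> G -> D -> B -> A -> C -> E -> R -> I -> H -> F -> P

Visit K; enqueue M → queue [M]
Visit M; enqueue Q, O, J → queue [Q, O, J]
Visit Q; enqueue N, L, G, D, B, A → queue [O, J, N, L, G, D, B, A]
Visit O; enqueue C → queue [J, N, L, G, D, B, A, C]
Visit J → queue [N, L, G, D, B, A, C]
Visit N; enqueue E → queue [L, G, D, B, A, C, E]
Visit L → queue [G, D, B, A, C, E]
Visit G; enqueue R, I, H → queue [D, B, A, C, E, R, I, H]
Visit D; enqueue F → queue [B, A, C, E, R, I, H, F]
Visit B → queue [A, C, E, R, I, H, F]
Visit A → queue [C, E, R, I, H, F]
Visit C → queue [E, R, I, H, F]
Visit E; enqueue P → queue [R, I, H, F, P]
Visit R → queue [I, H, F, P]
Visit I → queue [H, F, P]
Visit H → queue [F, P]
Visit F → queue [P]
Visit P → queue []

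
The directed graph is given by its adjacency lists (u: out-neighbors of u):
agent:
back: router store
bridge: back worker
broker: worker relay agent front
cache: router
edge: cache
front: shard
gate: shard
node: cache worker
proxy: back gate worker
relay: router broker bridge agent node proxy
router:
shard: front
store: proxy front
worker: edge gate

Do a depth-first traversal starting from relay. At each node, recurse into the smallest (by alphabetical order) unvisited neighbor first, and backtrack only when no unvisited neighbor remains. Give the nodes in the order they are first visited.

relay, agent, bridge, back, router, store, front, shard, proxy, gate, worker, edge, cache, broker, node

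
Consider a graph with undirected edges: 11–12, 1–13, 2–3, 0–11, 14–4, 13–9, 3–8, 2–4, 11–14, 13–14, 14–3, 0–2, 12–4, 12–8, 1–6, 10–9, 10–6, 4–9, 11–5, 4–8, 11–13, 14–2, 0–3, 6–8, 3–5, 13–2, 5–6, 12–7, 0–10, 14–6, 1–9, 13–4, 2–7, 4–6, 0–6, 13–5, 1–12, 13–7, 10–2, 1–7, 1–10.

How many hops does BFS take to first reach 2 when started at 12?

2

Level 0: 12
Level 1: 1, 4, 7, 8, 11
Level 2: 0, 2, 3, 5, 6, 9, 10, 13, 14
2 first appears at level 2.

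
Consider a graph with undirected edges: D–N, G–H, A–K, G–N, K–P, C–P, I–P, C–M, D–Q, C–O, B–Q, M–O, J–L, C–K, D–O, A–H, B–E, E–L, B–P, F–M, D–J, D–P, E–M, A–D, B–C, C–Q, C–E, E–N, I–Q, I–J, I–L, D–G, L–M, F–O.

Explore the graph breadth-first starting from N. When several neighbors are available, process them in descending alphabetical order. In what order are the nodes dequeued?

Visit N; enqueue G, E, D → queue [G, E, D]
Visit G; enqueue H → queue [E, D, H]
Visit E; enqueue M, L, C, B → queue [D, H, M, L, C, B]
Visit D; enqueue Q, P, O, J, A → queue [H, M, L, C, B, Q, P, O, J, A]
Visit H → queue [M, L, C, B, Q, P, O, J, A]
Visit M; enqueue F → queue [L, C, B, Q, P, O, J, A, F]
Visit L; enqueue I → queue [C, B, Q, P, O, J, A, F, I]
Visit C; enqueue K → queue [B, Q, P, O, J, A, F, I, K]
Visit B → queue [Q, P, O, J, A, F, I, K]
Visit Q → queue [P, O, J, A, F, I, K]
Visit P → queue [O, J, A, F, I, K]
Visit O → queue [J, A, F, I, K]
Visit J → queue [A, F, I, K]
Visit A → queue [F, I, K]
Visit F → queue [I, K]
Visit I → queue [K]
Visit K → queue []

N G E D H M L C B Q P O J A F I K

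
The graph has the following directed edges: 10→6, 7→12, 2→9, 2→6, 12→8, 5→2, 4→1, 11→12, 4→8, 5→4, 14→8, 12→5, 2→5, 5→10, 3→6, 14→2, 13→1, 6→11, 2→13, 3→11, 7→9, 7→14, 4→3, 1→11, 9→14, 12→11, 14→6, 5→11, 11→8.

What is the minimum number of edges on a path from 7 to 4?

Level 0: 7
Level 1: 9, 12, 14
Level 2: 2, 5, 6, 8, 11
Level 3: 4, 10, 13
Level 4: 1, 3
4 first appears at level 3.

3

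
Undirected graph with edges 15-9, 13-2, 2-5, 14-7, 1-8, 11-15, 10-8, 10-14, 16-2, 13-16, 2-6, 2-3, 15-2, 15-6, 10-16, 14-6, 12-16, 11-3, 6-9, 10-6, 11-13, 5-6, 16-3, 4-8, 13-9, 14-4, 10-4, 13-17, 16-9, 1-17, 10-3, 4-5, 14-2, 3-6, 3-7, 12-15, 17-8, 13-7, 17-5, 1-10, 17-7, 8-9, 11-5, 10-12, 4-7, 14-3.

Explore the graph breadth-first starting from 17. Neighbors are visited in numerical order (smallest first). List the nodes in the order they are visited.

17, 1, 5, 7, 8, 13, 10, 2, 4, 6, 11, 3, 14, 9, 16, 12, 15

Visit 17; enqueue 1, 5, 7, 8, 13 → queue [1, 5, 7, 8, 13]
Visit 1; enqueue 10 → queue [5, 7, 8, 13, 10]
Visit 5; enqueue 2, 4, 6, 11 → queue [7, 8, 13, 10, 2, 4, 6, 11]
Visit 7; enqueue 3, 14 → queue [8, 13, 10, 2, 4, 6, 11, 3, 14]
Visit 8; enqueue 9 → queue [13, 10, 2, 4, 6, 11, 3, 14, 9]
Visit 13; enqueue 16 → queue [10, 2, 4, 6, 11, 3, 14, 9, 16]
Visit 10; enqueue 12 → queue [2, 4, 6, 11, 3, 14, 9, 16, 12]
Visit 2; enqueue 15 → queue [4, 6, 11, 3, 14, 9, 16, 12, 15]
Visit 4 → queue [6, 11, 3, 14, 9, 16, 12, 15]
Visit 6 → queue [11, 3, 14, 9, 16, 12, 15]
Visit 11 → queue [3, 14, 9, 16, 12, 15]
Visit 3 → queue [14, 9, 16, 12, 15]
Visit 14 → queue [9, 16, 12, 15]
Visit 9 → queue [16, 12, 15]
Visit 16 → queue [12, 15]
Visit 12 → queue [15]
Visit 15 → queue []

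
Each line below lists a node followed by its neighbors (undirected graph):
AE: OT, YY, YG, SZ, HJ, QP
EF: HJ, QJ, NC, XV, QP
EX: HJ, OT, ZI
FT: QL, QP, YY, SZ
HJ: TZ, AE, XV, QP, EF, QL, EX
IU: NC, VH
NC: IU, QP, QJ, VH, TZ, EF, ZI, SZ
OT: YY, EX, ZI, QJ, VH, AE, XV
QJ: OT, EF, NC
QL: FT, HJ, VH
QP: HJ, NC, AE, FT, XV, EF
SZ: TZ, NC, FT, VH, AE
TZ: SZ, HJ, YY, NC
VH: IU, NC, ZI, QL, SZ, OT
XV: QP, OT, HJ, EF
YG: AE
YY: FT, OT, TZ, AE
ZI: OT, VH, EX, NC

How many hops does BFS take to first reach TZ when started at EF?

Level 0: EF
Level 1: HJ, NC, QJ, QP, XV
Level 2: AE, EX, FT, IU, OT, QL, SZ, TZ, VH, ZI
Level 3: YG, YY
TZ first appears at level 2.

2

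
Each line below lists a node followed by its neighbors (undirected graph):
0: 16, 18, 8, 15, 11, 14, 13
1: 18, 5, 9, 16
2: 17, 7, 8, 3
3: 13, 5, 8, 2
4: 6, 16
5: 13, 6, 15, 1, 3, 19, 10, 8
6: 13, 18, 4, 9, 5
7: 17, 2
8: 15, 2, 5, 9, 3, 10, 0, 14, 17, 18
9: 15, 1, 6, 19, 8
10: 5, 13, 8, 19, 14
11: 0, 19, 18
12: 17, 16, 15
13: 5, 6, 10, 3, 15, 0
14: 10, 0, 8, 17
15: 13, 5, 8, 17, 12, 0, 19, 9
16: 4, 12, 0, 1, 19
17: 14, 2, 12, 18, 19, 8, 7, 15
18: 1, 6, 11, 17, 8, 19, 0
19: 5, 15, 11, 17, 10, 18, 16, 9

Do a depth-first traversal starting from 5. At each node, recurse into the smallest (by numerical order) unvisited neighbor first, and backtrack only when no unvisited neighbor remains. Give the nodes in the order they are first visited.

Visit 5
5 → 1
1 → 9
9 → 6
6 → 4
4 → 16
16 → 0
0 → 8
8 → 2
2 → 3
3 → 13
13 → 10
10 → 14
14 → 17
17 → 7
17 → 12
12 → 15
15 → 19
19 → 11
11 → 18

5 → 1 → 9 → 6 → 4 → 16 → 0 → 8 → 2 → 3 → 13 → 10 → 14 → 17 → 7 → 12 → 15 → 19 → 11 → 18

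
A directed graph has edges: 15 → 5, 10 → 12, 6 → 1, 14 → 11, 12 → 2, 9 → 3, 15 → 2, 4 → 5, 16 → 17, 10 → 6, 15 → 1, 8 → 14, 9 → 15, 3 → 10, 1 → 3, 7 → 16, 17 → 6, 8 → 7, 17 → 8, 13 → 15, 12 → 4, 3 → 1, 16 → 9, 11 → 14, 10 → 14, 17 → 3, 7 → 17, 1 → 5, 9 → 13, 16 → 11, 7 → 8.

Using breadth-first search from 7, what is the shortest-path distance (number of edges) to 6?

Level 0: 7
Level 1: 8, 16, 17
Level 2: 3, 6, 9, 11, 14
Level 3: 1, 10, 13, 15
Level 4: 2, 5, 12
Level 5: 4
6 first appears at level 2.

2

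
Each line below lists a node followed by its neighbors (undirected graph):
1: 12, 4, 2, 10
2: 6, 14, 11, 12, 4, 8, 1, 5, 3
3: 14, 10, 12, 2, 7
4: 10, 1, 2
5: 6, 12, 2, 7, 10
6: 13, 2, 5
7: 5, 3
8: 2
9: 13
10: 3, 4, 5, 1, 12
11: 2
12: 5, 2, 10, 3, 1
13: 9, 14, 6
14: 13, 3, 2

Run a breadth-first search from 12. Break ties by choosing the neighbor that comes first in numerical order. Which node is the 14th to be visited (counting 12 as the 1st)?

9

Visit 12; enqueue 1, 2, 3, 5, 10 → queue [1, 2, 3, 5, 10]
Visit 1; enqueue 4 → queue [2, 3, 5, 10, 4]
Visit 2; enqueue 6, 8, 11, 14 → queue [3, 5, 10, 4, 6, 8, 11, 14]
Visit 3; enqueue 7 → queue [5, 10, 4, 6, 8, 11, 14, 7]
Visit 5 → queue [10, 4, 6, 8, 11, 14, 7]
Visit 10 → queue [4, 6, 8, 11, 14, 7]
Visit 4 → queue [6, 8, 11, 14, 7]
Visit 6; enqueue 13 → queue [8, 11, 14, 7, 13]
Visit 8 → queue [11, 14, 7, 13]
Visit 11 → queue [14, 7, 13]
Visit 14 → queue [7, 13]
Visit 7 → queue [13]
Visit 13; enqueue 9 → queue [9]
Visit 9 → queue []

Visit order: 12, 1, 2, 3, 5, 10, 4, 6, 8, 11, 14, 7, 13, 9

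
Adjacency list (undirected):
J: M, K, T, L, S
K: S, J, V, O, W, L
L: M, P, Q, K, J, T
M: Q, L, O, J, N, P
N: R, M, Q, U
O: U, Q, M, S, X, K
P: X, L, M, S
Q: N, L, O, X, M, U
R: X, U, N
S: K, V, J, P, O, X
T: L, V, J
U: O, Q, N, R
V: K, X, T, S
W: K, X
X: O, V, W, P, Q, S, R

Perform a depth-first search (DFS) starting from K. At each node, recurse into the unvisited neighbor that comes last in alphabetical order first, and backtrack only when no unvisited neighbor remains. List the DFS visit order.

Visit K
K → W
W → X
X → V
V → T
T → L
L → Q
Q → U
U → R
R → N
N → M
M → P
P → S
S → O
S → J

K W X V T L Q U R N M P S O J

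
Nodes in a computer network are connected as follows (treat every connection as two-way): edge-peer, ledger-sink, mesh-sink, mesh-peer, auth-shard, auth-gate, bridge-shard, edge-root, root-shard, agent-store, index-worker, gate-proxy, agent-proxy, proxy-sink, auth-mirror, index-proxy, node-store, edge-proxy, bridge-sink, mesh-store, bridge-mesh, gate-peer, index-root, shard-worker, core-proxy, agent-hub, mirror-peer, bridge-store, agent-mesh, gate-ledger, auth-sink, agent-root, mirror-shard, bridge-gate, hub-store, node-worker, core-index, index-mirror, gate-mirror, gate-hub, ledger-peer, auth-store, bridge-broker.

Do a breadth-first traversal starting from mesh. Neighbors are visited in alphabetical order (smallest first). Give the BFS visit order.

Visit mesh; enqueue agent, bridge, peer, sink, store → queue [agent, bridge, peer, sink, store]
Visit agent; enqueue hub, proxy, root → queue [bridge, peer, sink, store, hub, proxy, root]
Visit bridge; enqueue broker, gate, shard → queue [peer, sink, store, hub, proxy, root, broker, gate, shard]
Visit peer; enqueue edge, ledger, mirror → queue [sink, store, hub, proxy, root, broker, gate, shard, edge, ledger, mirror]
Visit sink; enqueue auth → queue [store, hub, proxy, root, broker, gate, shard, edge, ledger, mirror, auth]
Visit store; enqueue node → queue [hub, proxy, root, broker, gate, shard, edge, ledger, mirror, auth, node]
Visit hub → queue [proxy, root, broker, gate, shard, edge, ledger, mirror, auth, node]
Visit proxy; enqueue core, index → queue [root, broker, gate, shard, edge, ledger, mirror, auth, node, core, index]
Visit root → queue [broker, gate, shard, edge, ledger, mirror, auth, node, core, index]
Visit broker → queue [gate, shard, edge, ledger, mirror, auth, node, core, index]
Visit gate → queue [shard, edge, ledger, mirror, auth, node, core, index]
Visit shard; enqueue worker → queue [edge, ledger, mirror, auth, node, core, index, worker]
Visit edge → queue [ledger, mirror, auth, node, core, index, worker]
Visit ledger → queue [mirror, auth, node, core, index, worker]
Visit mirror → queue [auth, node, core, index, worker]
Visit auth → queue [node, core, index, worker]
Visit node → queue [core, index, worker]
Visit core → queue [index, worker]
Visit index → queue [worker]
Visit worker → queue []

mesh → agent → bridge → peer → sink → store → hub → proxy → root → broker → gate → shard → edge → ledger → mirror → auth → node → core → index → worker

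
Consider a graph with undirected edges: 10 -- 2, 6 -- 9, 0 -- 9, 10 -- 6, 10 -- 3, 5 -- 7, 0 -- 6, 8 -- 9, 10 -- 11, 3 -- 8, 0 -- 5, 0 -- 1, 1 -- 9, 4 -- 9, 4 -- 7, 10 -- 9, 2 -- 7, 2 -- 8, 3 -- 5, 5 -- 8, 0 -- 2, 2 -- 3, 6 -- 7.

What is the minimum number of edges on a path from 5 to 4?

Level 0: 5
Level 1: 0, 3, 7, 8
Level 2: 1, 2, 4, 6, 9, 10
Level 3: 11
4 first appears at level 2.

2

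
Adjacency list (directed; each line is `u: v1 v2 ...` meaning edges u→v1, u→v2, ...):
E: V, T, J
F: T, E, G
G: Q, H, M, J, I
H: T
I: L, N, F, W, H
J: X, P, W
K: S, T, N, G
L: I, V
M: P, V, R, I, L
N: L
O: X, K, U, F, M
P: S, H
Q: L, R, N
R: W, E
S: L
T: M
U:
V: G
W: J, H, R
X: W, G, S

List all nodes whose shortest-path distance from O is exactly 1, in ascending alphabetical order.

Level 0: O
Level 1: F, K, M, U, X
Level 2: E, G, I, L, N, P, R, S, T, V, W
Level 3: H, J, Q

F, K, M, U, X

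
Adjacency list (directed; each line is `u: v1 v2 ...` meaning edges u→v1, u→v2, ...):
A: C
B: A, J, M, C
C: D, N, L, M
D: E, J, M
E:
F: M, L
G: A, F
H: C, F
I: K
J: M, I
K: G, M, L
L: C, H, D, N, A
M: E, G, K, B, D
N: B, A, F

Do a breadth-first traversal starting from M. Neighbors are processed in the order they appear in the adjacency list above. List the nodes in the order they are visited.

M → E → G → K → B → D → A → F → L → J → C → H → N → I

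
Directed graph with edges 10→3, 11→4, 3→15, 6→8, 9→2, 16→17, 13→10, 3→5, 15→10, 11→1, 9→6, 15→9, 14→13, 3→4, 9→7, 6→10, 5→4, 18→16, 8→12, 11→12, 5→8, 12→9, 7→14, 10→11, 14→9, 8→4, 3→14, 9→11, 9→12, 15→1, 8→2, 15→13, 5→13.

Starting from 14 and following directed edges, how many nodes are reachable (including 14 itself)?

15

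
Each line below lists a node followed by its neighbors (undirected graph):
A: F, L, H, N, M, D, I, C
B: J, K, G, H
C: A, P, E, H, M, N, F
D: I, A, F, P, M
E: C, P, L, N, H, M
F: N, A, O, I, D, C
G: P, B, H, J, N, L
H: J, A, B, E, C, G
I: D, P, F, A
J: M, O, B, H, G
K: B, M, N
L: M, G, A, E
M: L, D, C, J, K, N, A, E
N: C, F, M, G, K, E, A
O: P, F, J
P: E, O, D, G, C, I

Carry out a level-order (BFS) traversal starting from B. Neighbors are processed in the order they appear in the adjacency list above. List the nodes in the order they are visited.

B, J, K, G, H, M, O, N, P, L, A, E, C, D, F, I

Visit B; enqueue J, K, G, H → queue [J, K, G, H]
Visit J; enqueue M, O → queue [K, G, H, M, O]
Visit K; enqueue N → queue [G, H, M, O, N]
Visit G; enqueue P, L → queue [H, M, O, N, P, L]
Visit H; enqueue A, E, C → queue [M, O, N, P, L, A, E, C]
Visit M; enqueue D → queue [O, N, P, L, A, E, C, D]
Visit O; enqueue F → queue [N, P, L, A, E, C, D, F]
Visit N → queue [P, L, A, E, C, D, F]
Visit P; enqueue I → queue [L, A, E, C, D, F, I]
Visit L → queue [A, E, C, D, F, I]
Visit A → queue [E, C, D, F, I]
Visit E → queue [C, D, F, I]
Visit C → queue [D, F, I]
Visit D → queue [F, I]
Visit F → queue [I]
Visit I → queue []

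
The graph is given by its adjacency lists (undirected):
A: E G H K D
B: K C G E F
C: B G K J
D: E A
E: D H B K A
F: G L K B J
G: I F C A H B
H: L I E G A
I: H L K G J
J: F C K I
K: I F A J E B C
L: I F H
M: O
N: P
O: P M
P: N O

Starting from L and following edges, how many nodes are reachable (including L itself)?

12

BFS from L visits: L, I, F, H, K, G, J, B, E, A, C, D
Reachable nodes: 12 of 16 total.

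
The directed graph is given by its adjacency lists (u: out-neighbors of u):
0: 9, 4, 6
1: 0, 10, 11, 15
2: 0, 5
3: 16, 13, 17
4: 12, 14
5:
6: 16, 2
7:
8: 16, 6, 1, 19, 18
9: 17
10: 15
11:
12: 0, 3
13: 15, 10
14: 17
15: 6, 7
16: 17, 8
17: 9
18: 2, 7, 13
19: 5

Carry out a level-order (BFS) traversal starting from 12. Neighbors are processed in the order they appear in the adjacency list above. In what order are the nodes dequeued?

12, 0, 3, 9, 4, 6, 16, 13, 17, 14, 2, 8, 15, 10, 5, 1, 19, 18, 7, 11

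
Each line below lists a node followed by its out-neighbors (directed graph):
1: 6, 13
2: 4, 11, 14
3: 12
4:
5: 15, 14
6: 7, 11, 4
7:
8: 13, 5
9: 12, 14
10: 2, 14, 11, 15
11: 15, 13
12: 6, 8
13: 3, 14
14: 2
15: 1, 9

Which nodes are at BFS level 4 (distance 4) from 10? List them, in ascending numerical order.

Level 0: 10
Level 1: 2, 11, 14, 15
Level 2: 1, 4, 9, 13
Level 3: 3, 6, 12
Level 4: 7, 8
Level 5: 5

7, 8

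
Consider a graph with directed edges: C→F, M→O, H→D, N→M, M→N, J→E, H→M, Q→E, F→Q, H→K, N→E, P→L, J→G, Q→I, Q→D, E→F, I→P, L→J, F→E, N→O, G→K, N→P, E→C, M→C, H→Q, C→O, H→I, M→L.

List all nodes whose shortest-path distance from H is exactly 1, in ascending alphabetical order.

Level 0: H
Level 1: D, I, K, M, Q
Level 2: C, E, L, N, O, P
Level 3: F, J
Level 4: G

D, I, K, M, Q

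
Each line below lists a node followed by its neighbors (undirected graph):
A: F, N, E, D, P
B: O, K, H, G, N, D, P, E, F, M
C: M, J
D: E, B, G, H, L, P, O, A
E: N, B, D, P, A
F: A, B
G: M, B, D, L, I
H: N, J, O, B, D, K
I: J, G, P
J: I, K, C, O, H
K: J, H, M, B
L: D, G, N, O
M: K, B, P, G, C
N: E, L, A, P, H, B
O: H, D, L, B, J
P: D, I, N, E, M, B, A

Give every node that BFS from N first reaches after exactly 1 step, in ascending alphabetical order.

Level 0: N
Level 1: A, B, E, H, L, P
Level 2: D, F, G, I, J, K, M, O
Level 3: C

A, B, E, H, L, P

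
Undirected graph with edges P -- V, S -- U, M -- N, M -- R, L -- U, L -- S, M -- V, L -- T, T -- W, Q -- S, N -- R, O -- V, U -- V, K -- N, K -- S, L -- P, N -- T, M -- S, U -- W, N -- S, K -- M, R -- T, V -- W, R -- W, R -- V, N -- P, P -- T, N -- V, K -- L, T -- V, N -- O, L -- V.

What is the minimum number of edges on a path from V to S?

2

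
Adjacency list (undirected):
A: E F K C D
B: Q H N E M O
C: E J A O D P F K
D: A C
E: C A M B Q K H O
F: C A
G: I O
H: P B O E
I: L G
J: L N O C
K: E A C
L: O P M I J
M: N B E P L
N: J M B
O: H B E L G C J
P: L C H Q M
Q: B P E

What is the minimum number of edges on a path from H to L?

2

Level 0: H
Level 1: B, E, O, P
Level 2: A, C, G, J, K, L, M, N, Q
Level 3: D, F, I
L first appears at level 2.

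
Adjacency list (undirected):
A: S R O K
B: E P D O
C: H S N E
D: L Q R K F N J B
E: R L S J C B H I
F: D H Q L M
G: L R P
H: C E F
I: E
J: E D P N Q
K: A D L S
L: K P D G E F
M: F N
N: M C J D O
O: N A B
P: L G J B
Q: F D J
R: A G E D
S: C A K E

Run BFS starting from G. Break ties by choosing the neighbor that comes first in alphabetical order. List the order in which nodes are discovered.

G -> L -> P -> R -> D -> E -> F -> K -> B -> J -> A -> N -> Q -> C -> H -> I -> S -> M -> O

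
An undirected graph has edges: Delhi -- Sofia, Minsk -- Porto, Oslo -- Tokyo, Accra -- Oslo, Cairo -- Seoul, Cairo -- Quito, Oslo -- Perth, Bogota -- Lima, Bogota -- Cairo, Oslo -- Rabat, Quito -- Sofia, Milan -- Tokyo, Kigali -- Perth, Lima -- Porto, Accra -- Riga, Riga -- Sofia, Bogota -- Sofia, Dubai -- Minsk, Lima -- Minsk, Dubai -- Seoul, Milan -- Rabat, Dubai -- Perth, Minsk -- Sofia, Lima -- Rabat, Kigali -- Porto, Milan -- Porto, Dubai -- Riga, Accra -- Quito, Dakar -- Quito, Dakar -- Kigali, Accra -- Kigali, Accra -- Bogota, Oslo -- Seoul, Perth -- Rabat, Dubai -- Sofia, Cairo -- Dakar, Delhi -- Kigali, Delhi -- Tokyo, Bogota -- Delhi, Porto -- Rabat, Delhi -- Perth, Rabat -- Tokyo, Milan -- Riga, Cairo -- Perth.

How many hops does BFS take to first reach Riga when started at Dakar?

3

Level 0: Dakar
Level 1: Cairo, Kigali, Quito
Level 2: Accra, Bogota, Delhi, Perth, Porto, Seoul, Sofia
Level 3: Dubai, Lima, Milan, Minsk, Oslo, Rabat, Riga, Tokyo
Riga first appears at level 3.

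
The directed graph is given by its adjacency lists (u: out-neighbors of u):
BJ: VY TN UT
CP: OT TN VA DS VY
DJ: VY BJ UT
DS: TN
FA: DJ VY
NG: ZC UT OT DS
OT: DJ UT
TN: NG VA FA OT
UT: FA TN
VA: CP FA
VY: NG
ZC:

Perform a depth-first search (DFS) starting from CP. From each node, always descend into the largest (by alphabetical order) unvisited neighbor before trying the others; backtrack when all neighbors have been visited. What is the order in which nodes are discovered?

Visit CP
CP → VY
VY → NG
NG → ZC
NG → UT
UT → TN
TN → VA
VA → FA
FA → DJ
DJ → BJ
TN → OT
NG → DS

CP → VY → NG → ZC → UT → TN → VA → FA → DJ → BJ → OT → DS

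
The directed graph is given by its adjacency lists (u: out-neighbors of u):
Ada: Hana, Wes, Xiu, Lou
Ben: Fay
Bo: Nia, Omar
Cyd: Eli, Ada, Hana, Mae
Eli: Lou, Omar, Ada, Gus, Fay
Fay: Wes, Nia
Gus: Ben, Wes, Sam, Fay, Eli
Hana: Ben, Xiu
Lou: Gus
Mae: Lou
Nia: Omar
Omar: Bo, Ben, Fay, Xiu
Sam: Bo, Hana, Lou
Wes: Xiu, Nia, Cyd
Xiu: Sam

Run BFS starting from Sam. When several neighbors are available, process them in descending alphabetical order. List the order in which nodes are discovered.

Sam -> Lou -> Hana -> Bo -> Gus -> Xiu -> Ben -> Omar -> Nia -> Wes -> Fay -> Eli -> Cyd -> Ada -> Mae

Visit Sam; enqueue Lou, Hana, Bo → queue [Lou, Hana, Bo]
Visit Lou; enqueue Gus → queue [Hana, Bo, Gus]
Visit Hana; enqueue Xiu, Ben → queue [Bo, Gus, Xiu, Ben]
Visit Bo; enqueue Omar, Nia → queue [Gus, Xiu, Ben, Omar, Nia]
Visit Gus; enqueue Wes, Fay, Eli → queue [Xiu, Ben, Omar, Nia, Wes, Fay, Eli]
Visit Xiu → queue [Ben, Omar, Nia, Wes, Fay, Eli]
Visit Ben → queue [Omar, Nia, Wes, Fay, Eli]
Visit Omar → queue [Nia, Wes, Fay, Eli]
Visit Nia → queue [Wes, Fay, Eli]
Visit Wes; enqueue Cyd → queue [Fay, Eli, Cyd]
Visit Fay → queue [Eli, Cyd]
Visit Eli; enqueue Ada → queue [Cyd, Ada]
Visit Cyd; enqueue Mae → queue [Ada, Mae]
Visit Ada → queue [Mae]
Visit Mae → queue []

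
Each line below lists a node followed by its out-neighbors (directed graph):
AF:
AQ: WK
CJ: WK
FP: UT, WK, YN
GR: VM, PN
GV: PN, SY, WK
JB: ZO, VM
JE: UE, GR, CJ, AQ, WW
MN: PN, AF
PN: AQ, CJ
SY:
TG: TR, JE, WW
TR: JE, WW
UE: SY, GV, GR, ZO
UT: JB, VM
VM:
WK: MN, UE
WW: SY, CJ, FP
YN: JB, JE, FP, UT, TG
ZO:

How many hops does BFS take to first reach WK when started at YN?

2

Level 0: YN
Level 1: FP, JB, JE, TG, UT
Level 2: AQ, CJ, GR, TR, UE, VM, WK, WW, ZO
Level 3: GV, MN, PN, SY
Level 4: AF
WK first appears at level 2.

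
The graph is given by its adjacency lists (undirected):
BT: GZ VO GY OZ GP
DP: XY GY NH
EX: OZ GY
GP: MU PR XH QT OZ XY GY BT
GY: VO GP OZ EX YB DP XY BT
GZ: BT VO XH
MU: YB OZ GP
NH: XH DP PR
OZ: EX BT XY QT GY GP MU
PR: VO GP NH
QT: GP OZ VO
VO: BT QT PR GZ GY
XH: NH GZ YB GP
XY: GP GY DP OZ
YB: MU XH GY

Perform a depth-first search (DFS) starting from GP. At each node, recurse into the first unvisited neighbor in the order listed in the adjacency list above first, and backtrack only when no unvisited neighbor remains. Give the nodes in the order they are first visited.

Visit GP
GP → MU
MU → YB
YB → XH
XH → NH
NH → DP
DP → XY
XY → GY
GY → VO
VO → BT
BT → GZ
BT → OZ
OZ → EX
OZ → QT
VO → PR

GP -> MU -> YB -> XH -> NH -> DP -> XY -> GY -> VO -> BT -> GZ -> OZ -> EX -> QT -> PR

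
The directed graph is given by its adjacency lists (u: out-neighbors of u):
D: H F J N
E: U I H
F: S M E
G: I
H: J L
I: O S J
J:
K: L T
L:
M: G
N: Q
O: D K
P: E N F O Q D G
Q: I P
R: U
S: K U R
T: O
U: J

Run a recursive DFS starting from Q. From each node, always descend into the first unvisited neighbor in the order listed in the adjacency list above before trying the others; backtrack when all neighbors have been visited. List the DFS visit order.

Q, I, O, D, H, J, L, F, S, K, T, U, R, M, G, E, N, P

Visit Q
Q → I
I → O
O → D
D → H
H → J
H → L
D → F
F → S
S → K
K → T
S → U
S → R
F → M
M → G
F → E
D → N
Q → P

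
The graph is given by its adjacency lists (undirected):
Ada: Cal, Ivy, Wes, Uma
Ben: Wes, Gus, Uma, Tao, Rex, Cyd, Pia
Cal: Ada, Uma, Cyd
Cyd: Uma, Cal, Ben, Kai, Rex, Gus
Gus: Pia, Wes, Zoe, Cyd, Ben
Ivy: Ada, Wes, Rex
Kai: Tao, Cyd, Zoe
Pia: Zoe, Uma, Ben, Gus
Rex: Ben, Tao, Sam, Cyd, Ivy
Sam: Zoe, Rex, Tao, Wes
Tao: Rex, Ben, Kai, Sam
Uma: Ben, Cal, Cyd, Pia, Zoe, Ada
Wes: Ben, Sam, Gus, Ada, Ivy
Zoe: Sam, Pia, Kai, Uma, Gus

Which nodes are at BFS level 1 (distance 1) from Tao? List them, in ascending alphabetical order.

Level 0: Tao
Level 1: Ben, Kai, Rex, Sam
Level 2: Cyd, Gus, Ivy, Pia, Uma, Wes, Zoe
Level 3: Ada, Cal

Ben, Kai, Rex, Sam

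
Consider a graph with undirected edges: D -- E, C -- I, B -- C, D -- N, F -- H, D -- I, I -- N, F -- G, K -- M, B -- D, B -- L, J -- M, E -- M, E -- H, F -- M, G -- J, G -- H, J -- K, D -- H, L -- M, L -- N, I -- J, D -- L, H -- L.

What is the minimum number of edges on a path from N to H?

2

Level 0: N
Level 1: D, I, L
Level 2: B, C, E, H, J, M
Level 3: F, G, K
H first appears at level 2.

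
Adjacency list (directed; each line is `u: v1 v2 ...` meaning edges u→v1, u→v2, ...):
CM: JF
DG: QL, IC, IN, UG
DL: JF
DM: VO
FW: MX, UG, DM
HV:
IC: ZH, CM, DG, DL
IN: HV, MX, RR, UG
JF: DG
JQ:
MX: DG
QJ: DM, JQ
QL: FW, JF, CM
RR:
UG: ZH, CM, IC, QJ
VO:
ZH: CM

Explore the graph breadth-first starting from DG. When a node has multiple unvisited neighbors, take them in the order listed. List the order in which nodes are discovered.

DG QL IC IN UG FW JF CM ZH DL HV MX RR QJ DM JQ VO

Visit DG; enqueue QL, IC, IN, UG → queue [QL, IC, IN, UG]
Visit QL; enqueue FW, JF, CM → queue [IC, IN, UG, FW, JF, CM]
Visit IC; enqueue ZH, DL → queue [IN, UG, FW, JF, CM, ZH, DL]
Visit IN; enqueue HV, MX, RR → queue [UG, FW, JF, CM, ZH, DL, HV, MX, RR]
Visit UG; enqueue QJ → queue [FW, JF, CM, ZH, DL, HV, MX, RR, QJ]
Visit FW; enqueue DM → queue [JF, CM, ZH, DL, HV, MX, RR, QJ, DM]
Visit JF → queue [CM, ZH, DL, HV, MX, RR, QJ, DM]
Visit CM → queue [ZH, DL, HV, MX, RR, QJ, DM]
Visit ZH → queue [DL, HV, MX, RR, QJ, DM]
Visit DL → queue [HV, MX, RR, QJ, DM]
Visit HV → queue [MX, RR, QJ, DM]
Visit MX → queue [RR, QJ, DM]
Visit RR → queue [QJ, DM]
Visit QJ; enqueue JQ → queue [DM, JQ]
Visit DM; enqueue VO → queue [JQ, VO]
Visit JQ → queue [VO]
Visit VO → queue []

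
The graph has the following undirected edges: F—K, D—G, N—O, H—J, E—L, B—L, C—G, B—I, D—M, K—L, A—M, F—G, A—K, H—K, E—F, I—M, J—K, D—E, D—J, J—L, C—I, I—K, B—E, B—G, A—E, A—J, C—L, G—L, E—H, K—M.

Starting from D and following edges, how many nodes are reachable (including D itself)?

13

BFS from D visits: D, M, J, G, E, K, I, A, L, H, F, C, B
Reachable nodes: 13 of 15 total.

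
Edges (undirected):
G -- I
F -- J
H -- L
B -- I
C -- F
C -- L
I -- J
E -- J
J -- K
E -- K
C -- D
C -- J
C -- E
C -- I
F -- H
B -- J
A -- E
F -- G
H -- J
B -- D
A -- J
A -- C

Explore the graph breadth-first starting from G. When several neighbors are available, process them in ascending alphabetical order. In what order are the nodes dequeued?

Visit G; enqueue F, I → queue [F, I]
Visit F; enqueue C, H, J → queue [I, C, H, J]
Visit I; enqueue B → queue [C, H, J, B]
Visit C; enqueue A, D, E, L → queue [H, J, B, A, D, E, L]
Visit H → queue [J, B, A, D, E, L]
Visit J; enqueue K → queue [B, A, D, E, L, K]
Visit B → queue [A, D, E, L, K]
Visit A → queue [D, E, L, K]
Visit D → queue [E, L, K]
Visit E → queue [L, K]
Visit L → queue [K]
Visit K → queue []

G, F, I, C, H, J, B, A, D, E, L, K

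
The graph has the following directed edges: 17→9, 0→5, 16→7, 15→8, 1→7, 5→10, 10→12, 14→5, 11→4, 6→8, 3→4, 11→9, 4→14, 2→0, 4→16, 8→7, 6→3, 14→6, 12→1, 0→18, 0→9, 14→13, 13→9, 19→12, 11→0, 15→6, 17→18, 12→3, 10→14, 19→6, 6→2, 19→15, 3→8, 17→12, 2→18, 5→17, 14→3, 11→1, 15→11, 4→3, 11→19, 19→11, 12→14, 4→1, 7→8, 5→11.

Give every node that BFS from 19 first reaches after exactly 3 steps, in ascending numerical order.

Level 0: 19
Level 1: 6, 11, 12, 15
Level 2: 0, 1, 2, 3, 4, 8, 9, 14
Level 3: 5, 7, 13, 16, 18
Level 4: 10, 17

5, 7, 13, 16, 18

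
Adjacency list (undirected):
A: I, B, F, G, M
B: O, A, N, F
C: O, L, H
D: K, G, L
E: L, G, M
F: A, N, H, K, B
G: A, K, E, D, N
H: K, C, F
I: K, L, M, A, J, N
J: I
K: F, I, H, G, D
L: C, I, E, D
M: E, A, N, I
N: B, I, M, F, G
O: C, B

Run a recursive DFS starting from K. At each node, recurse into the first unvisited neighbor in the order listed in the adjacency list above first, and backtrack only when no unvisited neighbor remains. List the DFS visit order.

K F A I L C O B N M E G D H J

Visit K
K → F
F → A
A → I
I → L
L → C
C → O
O → B
B → N
N → M
M → E
E → G
G → D
C → H
I → J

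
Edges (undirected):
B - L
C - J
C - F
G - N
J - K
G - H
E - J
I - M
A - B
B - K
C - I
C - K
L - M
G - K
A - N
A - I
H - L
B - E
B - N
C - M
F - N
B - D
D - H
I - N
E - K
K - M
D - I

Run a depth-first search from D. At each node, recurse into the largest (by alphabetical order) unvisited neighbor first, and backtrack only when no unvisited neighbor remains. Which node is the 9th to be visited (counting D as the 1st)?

Visit D
D → I
I → N
N → G
G → K
K → M
M → L
L → H
L → B
B → E
E → J
J → C
C → F
B → A

Visit order: D, I, N, G, K, M, L, H, B, E, J, C, F, A

B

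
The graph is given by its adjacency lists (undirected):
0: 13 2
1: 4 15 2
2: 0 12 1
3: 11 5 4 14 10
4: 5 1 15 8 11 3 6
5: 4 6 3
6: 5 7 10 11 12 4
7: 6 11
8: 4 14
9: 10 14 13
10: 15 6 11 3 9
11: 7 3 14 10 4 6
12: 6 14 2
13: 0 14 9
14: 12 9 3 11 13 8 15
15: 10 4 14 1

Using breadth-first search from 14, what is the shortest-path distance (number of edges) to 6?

2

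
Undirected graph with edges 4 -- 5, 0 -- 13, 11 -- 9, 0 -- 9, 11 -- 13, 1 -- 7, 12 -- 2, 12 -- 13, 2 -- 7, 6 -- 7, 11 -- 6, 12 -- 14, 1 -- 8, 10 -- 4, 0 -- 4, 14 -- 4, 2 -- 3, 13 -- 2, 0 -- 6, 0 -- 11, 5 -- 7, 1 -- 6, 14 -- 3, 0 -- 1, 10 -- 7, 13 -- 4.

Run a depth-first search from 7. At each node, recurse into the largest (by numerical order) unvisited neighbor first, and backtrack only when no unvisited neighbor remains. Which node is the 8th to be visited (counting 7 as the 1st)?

Visit 7
7 → 10
10 → 4
4 → 14
14 → 12
12 → 13
13 → 11
11 → 9
9 → 0
0 → 6
6 → 1
1 → 8
13 → 2
2 → 3
4 → 5

Visit order: 7, 10, 4, 14, 12, 13, 11, 9, 0, 6, 1, 8, 2, 3, 5

9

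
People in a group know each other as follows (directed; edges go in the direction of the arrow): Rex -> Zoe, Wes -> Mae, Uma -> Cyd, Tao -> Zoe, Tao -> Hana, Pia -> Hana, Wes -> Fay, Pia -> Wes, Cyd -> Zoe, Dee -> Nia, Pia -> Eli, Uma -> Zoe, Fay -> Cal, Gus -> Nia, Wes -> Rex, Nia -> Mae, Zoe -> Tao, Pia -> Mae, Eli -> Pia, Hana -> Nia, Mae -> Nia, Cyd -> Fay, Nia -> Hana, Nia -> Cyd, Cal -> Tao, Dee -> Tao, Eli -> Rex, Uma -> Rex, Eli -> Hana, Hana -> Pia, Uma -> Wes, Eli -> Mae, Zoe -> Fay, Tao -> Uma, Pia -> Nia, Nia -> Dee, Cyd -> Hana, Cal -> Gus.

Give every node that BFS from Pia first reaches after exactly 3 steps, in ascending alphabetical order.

Level 0: Pia
Level 1: Eli, Hana, Mae, Nia, Wes
Level 2: Cyd, Dee, Fay, Rex
Level 3: Cal, Tao, Zoe
Level 4: Gus, Uma

Cal, Tao, Zoe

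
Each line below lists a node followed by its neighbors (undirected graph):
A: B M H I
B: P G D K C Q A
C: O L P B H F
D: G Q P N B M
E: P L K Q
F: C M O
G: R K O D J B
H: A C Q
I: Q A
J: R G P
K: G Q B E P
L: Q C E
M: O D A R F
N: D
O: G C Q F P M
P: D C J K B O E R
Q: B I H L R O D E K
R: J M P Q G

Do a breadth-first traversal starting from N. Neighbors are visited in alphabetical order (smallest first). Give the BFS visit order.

Visit N; enqueue D → queue [D]
Visit D; enqueue B, G, M, P, Q → queue [B, G, M, P, Q]
Visit B; enqueue A, C, K → queue [G, M, P, Q, A, C, K]
Visit G; enqueue J, O, R → queue [M, P, Q, A, C, K, J, O, R]
Visit M; enqueue F → queue [P, Q, A, C, K, J, O, R, F]
Visit P; enqueue E → queue [Q, A, C, K, J, O, R, F, E]
Visit Q; enqueue H, I, L → queue [A, C, K, J, O, R, F, E, H, I, L]
Visit A → queue [C, K, J, O, R, F, E, H, I, L]
Visit C → queue [K, J, O, R, F, E, H, I, L]
Visit K → queue [J, O, R, F, E, H, I, L]
Visit J → queue [O, R, F, E, H, I, L]
Visit O → queue [R, F, E, H, I, L]
Visit R → queue [F, E, H, I, L]
Visit F → queue [E, H, I, L]
Visit E → queue [H, I, L]
Visit H → queue [I, L]
Visit I → queue [L]
Visit L → queue []

N D B G M P Q A C K J O R F E H I L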